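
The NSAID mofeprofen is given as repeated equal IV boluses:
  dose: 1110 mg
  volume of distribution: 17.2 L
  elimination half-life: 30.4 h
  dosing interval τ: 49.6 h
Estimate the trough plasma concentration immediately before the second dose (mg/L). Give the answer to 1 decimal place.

C₀ per dose = Dose / Vd = 1110 / 17.2 = 64.53 mg/L
k = ln2 / t½ = 0.693147 / 30.4 = 0.02280 h⁻¹
Fraction remaining after one interval: r = e^(−kτ) = e^(−0.02280 × 49.6) = 0.3227
Before dose 2, 1 dose has been given (aged 1τ).
C_trough = C₀ × r = 64.53 × 0.3227 = 20.82 mg/L

20.8 mg/L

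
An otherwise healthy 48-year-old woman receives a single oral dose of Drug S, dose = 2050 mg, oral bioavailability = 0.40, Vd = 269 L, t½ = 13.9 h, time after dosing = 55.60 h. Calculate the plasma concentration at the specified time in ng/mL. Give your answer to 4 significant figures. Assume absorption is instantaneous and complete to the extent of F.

190.5 ng/mL

Amount reaching circulation = F × Dose = 0.40 × 2050 = 820.0 mg
C₀ = F·Dose / Vd = 820.0 / 269 = 3.048 mg/L
k = ln2 / t½ = 0.693147 / 13.9 = 0.04987 h⁻¹
t / t½ = 55.60 / 13.9 = 4 half-lives
C = C₀ × (1/2)^4 = 3.048 × 0.06250 = 0.1905 mg/L
Convert: 0.1905 mg/L × 1000 = 190.5 ng/mL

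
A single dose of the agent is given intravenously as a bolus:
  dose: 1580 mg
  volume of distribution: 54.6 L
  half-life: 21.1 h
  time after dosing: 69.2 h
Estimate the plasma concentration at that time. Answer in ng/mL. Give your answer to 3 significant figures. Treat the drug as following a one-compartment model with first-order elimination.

C₀ = Dose / Vd = 1580 / 54.6 = 28.94 mg/L
k = ln2 / t½ = 0.693147 / 21.1 = 0.03285 h⁻¹
C = C₀ · e^(−k·t) = 28.94 × e^(−0.03285 × 69.2)
  = 28.94 × 0.1030 = 2.981 mg/L
Convert: 2.981 mg/L × 1000 = 2981 ng/mL

2980 ng/mL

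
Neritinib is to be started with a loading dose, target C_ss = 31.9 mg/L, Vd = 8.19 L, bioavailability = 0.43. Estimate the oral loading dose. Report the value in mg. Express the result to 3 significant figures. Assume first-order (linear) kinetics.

LD = Css × Vd / F = 31.9 × 8.19 / 0.43 = 607.6 mg

608 mg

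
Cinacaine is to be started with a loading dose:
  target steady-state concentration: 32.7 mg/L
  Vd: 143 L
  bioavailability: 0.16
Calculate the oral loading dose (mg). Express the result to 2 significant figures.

LD = Css × Vd / F = 32.7 × 143 / 0.16 = 29230 mg

29000 mg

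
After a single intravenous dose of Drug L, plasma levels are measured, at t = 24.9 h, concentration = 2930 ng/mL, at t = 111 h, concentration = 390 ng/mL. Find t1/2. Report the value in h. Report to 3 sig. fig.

29.6 h

k = ln(C₁/C₂) / (t₂ − t₁) = ln(2930/390) / (111 − 24.9)
  = 2.017 / 86.10 = 0.02343 h⁻¹
t½ = ln2 / k = 0.693147 / 0.02343 = 29.58 h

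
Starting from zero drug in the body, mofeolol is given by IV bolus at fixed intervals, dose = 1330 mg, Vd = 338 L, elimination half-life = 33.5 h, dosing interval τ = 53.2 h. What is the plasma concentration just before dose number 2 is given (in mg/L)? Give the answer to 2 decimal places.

1.31 mg/L

C₀ per dose = Dose / Vd = 1330 / 338 = 3.935 mg/L
k = ln2 / t½ = 0.693147 / 33.5 = 0.02069 h⁻¹
Fraction remaining after one interval: r = e^(−kτ) = e^(−0.02069 × 53.2) = 0.3326
Before dose 2, 1 dose has been given (aged 1τ).
C_trough = C₀ × r = 3.935 × 0.3326 = 1.309 mg/L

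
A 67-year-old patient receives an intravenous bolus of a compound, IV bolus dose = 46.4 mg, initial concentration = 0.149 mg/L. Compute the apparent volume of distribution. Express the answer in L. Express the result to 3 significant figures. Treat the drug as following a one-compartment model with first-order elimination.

311 L

Vd = Dose / C₀ = 46.40 / 0.149 = 311.4 L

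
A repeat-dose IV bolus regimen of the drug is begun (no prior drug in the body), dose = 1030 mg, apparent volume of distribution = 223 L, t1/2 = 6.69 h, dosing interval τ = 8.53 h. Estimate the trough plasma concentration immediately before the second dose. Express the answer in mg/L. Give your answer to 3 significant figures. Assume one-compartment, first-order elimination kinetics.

C₀ per dose = Dose / Vd = 1030 / 223 = 4.619 mg/L
k = ln2 / t½ = 0.693147 / 6.69 = 0.1036 h⁻¹
Fraction remaining after one interval: r = e^(−kτ) = e^(−0.1036 × 8.53) = 0.4132
Before dose 2, 1 dose has been given (aged 1τ).
C_trough = C₀ × r = 4.619 × 0.4132 = 1.909 mg/L

1.91 mg/L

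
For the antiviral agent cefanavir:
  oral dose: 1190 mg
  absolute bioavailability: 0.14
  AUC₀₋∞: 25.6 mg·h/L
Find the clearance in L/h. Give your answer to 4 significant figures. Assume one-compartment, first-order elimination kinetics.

CL = F·Dose / AUC = 0.14 × 1190 / 25.6 = 6.508 L/h

6.508 L/h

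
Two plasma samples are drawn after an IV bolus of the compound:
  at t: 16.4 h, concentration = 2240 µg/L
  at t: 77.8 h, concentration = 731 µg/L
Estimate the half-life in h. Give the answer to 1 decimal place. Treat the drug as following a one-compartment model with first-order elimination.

38.0 h

k = ln(C₁/C₂) / (t₂ − t₁) = ln(2240/731) / (77.8 − 16.4)
  = 1.120 / 61.40 = 0.01824 h⁻¹
t½ = ln2 / k = 0.693147 / 0.01824 = 38.00 h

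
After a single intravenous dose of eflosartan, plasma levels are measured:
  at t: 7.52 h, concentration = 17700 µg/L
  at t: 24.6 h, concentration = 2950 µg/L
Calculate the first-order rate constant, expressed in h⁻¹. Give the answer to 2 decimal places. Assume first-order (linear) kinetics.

0.10 h⁻¹

k = ln(C₁/C₂) / (t₂ − t₁) = ln(17700/2950) / (24.6 − 7.52)
  = 1.792 / 17.08 = 0.1049 h⁻¹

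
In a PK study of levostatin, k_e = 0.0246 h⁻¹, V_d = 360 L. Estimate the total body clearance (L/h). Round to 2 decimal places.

8.86 L/h

CL = k × Vd = 0.0246 × 360 = 8.856 L/h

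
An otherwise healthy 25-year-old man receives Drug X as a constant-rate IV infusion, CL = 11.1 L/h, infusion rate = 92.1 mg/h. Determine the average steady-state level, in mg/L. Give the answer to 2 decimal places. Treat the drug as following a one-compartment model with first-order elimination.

8.30 mg/L

At steady state Css = R₀ / CL = 92.1 / 11.10 = 8.297 mg/L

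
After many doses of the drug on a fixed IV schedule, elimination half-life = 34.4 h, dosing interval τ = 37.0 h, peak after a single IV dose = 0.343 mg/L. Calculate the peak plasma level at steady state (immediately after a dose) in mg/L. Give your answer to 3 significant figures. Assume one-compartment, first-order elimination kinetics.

0.653 mg/L

k = ln2 / t½ = 0.693147 / 34.4 = 0.02015 h⁻¹
e^(−kτ) = e^(−0.02015 × 37.0) = 0.4745
Accumulation ratio R = 1 / (1 − e^(−kτ)) = 1 / (1 − 0.4745) = 1.903
Steady-state peak = C₀ × R = 0.343 × 1.903 = 0.6527 mg/L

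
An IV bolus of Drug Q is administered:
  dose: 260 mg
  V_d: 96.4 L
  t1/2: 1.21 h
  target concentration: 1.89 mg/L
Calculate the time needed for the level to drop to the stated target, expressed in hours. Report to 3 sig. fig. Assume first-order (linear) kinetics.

0.621 h

C₀ = Dose / Vd = 260.0 / 96.4 = 2.697 mg/L
k = ln2 / t½ = 0.693147 / 1.21 = 0.5728 h⁻¹
t = ln(C₀ / C) / k = ln(2.697 / 1.89) / 0.5728
  = ln(1.427) / 0.5728 = 0.3556 / 0.5728 = 0.6208 h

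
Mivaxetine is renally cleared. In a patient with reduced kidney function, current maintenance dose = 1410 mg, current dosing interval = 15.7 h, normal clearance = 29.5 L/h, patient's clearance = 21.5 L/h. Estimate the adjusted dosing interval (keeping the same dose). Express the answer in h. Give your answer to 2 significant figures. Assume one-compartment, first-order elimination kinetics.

To keep the same average steady-state level, dosing rate must scale with clearance.
CL ratio = 21.5 / 29.5 = 0.7288
New interval (same dose) = 15.7 / 0.7288 = 21.54 h

22 h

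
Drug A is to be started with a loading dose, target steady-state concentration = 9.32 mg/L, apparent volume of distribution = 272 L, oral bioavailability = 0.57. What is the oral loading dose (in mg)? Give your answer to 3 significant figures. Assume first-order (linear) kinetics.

4450 mg

LD = Css × Vd / F = 9.32 × 272 / 0.57 = 4447 mg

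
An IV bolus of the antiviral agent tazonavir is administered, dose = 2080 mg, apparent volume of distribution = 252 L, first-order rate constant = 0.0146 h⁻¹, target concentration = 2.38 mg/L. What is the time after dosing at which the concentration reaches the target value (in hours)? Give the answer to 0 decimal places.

85 h

C₀ = Dose / Vd = 2080 / 252 = 8.254 mg/L
t = ln(C₀ / C) / k = ln(8.254 / 2.38) / 0.01460
  = ln(3.468) / 0.01460 = 1.244 / 0.01460 = 85.21 h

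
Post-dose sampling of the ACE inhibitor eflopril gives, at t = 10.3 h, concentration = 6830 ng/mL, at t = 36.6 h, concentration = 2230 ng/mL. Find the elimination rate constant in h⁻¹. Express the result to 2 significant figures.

k = ln(C₁/C₂) / (t₂ − t₁) = ln(6830/2230) / (36.6 − 10.3)
  = 1.119 / 26.30 = 0.04255 h⁻¹

0.043 h⁻¹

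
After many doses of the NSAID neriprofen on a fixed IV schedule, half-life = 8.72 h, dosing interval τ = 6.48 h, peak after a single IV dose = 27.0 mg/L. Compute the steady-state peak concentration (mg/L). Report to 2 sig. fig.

k = ln2 / t½ = 0.693147 / 8.72 = 0.07949 h⁻¹
e^(−kτ) = e^(−0.07949 × 6.48) = 0.5974
Accumulation ratio R = 1 / (1 − e^(−kτ)) = 1 / (1 − 0.5974) = 2.484
Steady-state peak = C₀ × R = 27.0 × 2.484 = 67.07 mg/L

67 mg/L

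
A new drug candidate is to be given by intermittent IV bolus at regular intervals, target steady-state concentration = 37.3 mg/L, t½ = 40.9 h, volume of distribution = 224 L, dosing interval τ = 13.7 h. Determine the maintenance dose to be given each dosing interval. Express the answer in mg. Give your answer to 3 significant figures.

k = ln2 / t½ = 0.693147 / 40.9 = 0.01695 h⁻¹
CL = k × Vd = 0.01695 × 224 = 3.797 L/h
At steady state, Dose/τ = Css × CL.
Dose = Css × CL × τ = 37.3 × 3.797 × 13.7 = 1940 mg

1940 mg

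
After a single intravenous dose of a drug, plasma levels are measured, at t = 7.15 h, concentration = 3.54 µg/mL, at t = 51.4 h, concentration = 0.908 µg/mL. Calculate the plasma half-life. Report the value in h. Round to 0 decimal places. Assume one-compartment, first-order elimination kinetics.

k = ln(C₁/C₂) / (t₂ − t₁) = ln(3.54/0.908) / (51.4 − 7.15)
  = 1.361 / 44.25 = 0.03076 h⁻¹
t½ = ln2 / k = 0.693147 / 0.03076 = 22.53 h

23 h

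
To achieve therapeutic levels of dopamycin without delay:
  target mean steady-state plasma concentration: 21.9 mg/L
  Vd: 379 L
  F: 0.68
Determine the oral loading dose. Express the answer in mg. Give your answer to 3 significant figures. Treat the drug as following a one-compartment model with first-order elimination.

12200 mg

LD = Css × Vd / F = 21.9 × 379 / 0.68 = 12210 mg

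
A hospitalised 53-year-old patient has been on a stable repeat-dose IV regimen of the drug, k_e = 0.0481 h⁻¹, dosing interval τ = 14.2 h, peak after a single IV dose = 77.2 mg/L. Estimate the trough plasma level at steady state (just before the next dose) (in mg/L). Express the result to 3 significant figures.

78.8 mg/L

e^(−kτ) = e^(−0.04810 × 14.2) = 0.5051
Accumulation ratio R = 1 / (1 − e^(−kτ)) = 1 / (1 − 0.5051) = 2.021
Steady-state trough = C₀ × R × e^(−kτ) = 77.2 × 2.021 × 0.5051 = 78.81 mg/L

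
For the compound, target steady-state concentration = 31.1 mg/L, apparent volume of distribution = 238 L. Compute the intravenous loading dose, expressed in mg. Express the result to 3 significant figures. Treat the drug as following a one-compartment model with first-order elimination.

7400 mg

LD = Css × Vd = 31.1 × 238 = 7402 mg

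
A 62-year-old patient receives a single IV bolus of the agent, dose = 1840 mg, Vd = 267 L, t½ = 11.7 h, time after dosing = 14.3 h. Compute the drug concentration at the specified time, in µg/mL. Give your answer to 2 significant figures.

C₀ = Dose / Vd = 1840 / 267 = 6.891 mg/L
k = ln2 / t½ = 0.693147 / 11.7 = 0.05924 h⁻¹
C = C₀ · e^(−k·t) = 6.891 × e^(−0.05924 × 14.3)
  = 6.891 × 0.4286 = 2.953 mg/L
(2.953 mg/L = 2.953 µg/mL)

3.0 µg/mL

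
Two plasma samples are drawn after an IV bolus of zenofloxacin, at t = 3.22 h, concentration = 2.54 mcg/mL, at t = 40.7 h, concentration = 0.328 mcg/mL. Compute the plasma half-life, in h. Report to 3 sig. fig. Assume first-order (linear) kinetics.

k = ln(C₁/C₂) / (t₂ − t₁) = ln(2.54/0.328) / (40.7 − 3.22)
  = 2.047 / 37.48 = 0.05462 h⁻¹
t½ = ln2 / k = 0.693147 / 0.05462 = 12.69 h

12.7 h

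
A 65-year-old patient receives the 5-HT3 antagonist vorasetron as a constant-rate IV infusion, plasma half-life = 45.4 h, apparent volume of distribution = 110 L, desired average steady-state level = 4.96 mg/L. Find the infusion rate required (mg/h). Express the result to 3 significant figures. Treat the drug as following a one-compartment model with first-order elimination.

8.33 mg/h

k = ln2 / t½ = 0.693147 / 45.4 = 0.01527 h⁻¹
CL = k × Vd = 0.01527 × 110 = 1.680 L/h
At steady state, infusion rate R₀ = Css × CL = 4.96 × 1.680 = 8.333 mg/h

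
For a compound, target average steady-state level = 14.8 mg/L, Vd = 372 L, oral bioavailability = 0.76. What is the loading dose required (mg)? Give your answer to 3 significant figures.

LD = Css × Vd / F = 14.8 × 372 / 0.76 = 7244 mg

7240 mg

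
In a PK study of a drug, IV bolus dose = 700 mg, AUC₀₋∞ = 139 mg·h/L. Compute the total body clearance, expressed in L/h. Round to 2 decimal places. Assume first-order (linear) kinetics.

5.04 L/h

CL = Dose / AUC = 700 / 139 = 5.036 L/h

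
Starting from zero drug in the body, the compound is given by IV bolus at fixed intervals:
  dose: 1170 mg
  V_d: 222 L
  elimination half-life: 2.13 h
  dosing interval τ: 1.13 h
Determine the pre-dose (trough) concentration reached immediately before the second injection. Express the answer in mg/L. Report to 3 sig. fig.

C₀ per dose = Dose / Vd = 1170 / 222 = 5.270 mg/L
k = ln2 / t½ = 0.693147 / 2.13 = 0.3254 h⁻¹
Fraction remaining after one interval: r = e^(−kτ) = e^(−0.3254 × 1.13) = 0.6923
Before dose 2, 1 dose has been given (aged 1τ).
C_trough = C₀ × r = 5.270 × 0.6923 = 3.648 mg/L

3.65 mg/L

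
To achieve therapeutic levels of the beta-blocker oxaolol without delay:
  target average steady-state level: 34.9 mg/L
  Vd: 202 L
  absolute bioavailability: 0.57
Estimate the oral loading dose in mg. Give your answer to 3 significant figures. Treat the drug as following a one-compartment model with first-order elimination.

12400 mg

LD = Css × Vd / F = 34.9 × 202 / 0.57 = 12370 mg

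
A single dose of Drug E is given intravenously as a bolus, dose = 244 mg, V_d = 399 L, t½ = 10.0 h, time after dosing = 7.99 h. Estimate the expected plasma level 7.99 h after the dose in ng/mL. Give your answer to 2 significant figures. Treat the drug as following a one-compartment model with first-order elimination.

C₀ = Dose / Vd = 244.0 / 399 = 0.6115 mg/L
k = ln2 / t½ = 0.693147 / 10.0 = 0.06931 h⁻¹
C = C₀ · e^(−k·t) = 0.6115 × e^(−0.06931 × 7.99)
  = 0.6115 × 0.5748 = 0.3515 mg/L
Convert: 0.3515 mg/L × 1000 = 351.5 ng/mL

350 ng/mL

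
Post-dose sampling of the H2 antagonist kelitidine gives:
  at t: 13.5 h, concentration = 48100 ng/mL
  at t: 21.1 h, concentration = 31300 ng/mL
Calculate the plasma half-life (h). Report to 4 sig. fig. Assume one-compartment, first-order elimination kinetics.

12.26 h

k = ln(C₁/C₂) / (t₂ − t₁) = ln(48100/31300) / (21.1 − 13.5)
  = 0.4297 / 7.600 = 0.05654 h⁻¹
t½ = ln2 / k = 0.693147 / 0.05654 = 12.26 h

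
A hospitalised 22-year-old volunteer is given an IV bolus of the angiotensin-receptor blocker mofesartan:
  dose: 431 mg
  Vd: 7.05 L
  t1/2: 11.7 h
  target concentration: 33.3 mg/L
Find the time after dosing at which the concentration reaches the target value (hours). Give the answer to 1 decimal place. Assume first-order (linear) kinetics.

10.3 h

C₀ = Dose / Vd = 431.0 / 7.05 = 61.13 mg/L
k = ln2 / t½ = 0.693147 / 11.7 = 0.05924 h⁻¹
t = ln(C₀ / C) / k = ln(61.13 / 33.3) / 0.05924
  = ln(1.836) / 0.05924 = 0.6076 / 0.05924 = 10.26 h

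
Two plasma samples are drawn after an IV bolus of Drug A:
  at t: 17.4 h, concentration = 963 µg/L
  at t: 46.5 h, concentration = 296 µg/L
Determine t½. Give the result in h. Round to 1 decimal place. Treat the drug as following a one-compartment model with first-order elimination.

17.1 h

k = ln(C₁/C₂) / (t₂ − t₁) = ln(963/296) / (46.5 − 17.4)
  = 1.180 / 29.10 = 0.04055 h⁻¹
t½ = ln2 / k = 0.693147 / 0.04055 = 17.09 h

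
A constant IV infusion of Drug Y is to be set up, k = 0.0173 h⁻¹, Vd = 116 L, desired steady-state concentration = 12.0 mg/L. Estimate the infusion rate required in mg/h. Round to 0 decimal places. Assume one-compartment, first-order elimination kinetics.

CL = k × Vd = 0.01730 × 116 = 2.007 L/h
At steady state, infusion rate R₀ = Css × CL = 12.0 × 2.007 = 24.08 mg/h

24 mg/h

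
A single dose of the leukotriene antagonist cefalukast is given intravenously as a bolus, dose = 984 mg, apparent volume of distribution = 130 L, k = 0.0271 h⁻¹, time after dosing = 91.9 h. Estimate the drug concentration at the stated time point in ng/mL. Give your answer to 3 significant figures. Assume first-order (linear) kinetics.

C₀ = Dose / Vd = 984.0 / 130 = 7.569 mg/L
C = C₀ · e^(−k·t) = 7.569 × e^(−0.02710 × 91.9)
  = 7.569 × 0.08287 = 0.6272 mg/L
Convert: 0.6272 mg/L × 1000 = 627.2 ng/mL

627 ng/mL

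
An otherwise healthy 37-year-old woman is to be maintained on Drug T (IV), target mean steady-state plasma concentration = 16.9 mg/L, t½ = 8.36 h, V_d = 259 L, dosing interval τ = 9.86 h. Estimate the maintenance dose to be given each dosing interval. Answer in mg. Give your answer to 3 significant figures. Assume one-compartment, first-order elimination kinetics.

3580 mg

k = ln2 / t½ = 0.693147 / 8.36 = 0.08291 h⁻¹
CL = k × Vd = 0.08291 × 259 = 21.47 L/h
At steady state, Dose/τ = Css × CL.
Dose = Css × CL × τ = 16.9 × 21.47 × 9.86 = 3578 mg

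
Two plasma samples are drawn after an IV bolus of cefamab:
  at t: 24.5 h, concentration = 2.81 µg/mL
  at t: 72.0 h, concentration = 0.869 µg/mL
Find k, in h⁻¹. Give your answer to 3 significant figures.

0.0247 h⁻¹

k = ln(C₁/C₂) / (t₂ − t₁) = ln(2.81/0.869) / (72.0 − 24.5)
  = 1.174 / 47.50 = 0.02472 h⁻¹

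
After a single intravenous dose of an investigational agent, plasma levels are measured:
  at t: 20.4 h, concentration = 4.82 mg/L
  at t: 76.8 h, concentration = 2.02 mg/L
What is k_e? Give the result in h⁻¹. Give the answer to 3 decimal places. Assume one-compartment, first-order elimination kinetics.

k = ln(C₁/C₂) / (t₂ − t₁) = ln(4.82/2.02) / (76.8 − 20.4)
  = 0.8697 / 56.40 = 0.01542 h⁻¹

0.015 h⁻¹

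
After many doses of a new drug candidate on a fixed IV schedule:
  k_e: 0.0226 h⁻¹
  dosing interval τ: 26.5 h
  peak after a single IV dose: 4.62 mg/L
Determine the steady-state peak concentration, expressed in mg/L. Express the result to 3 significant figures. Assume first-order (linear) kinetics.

10.3 mg/L

e^(−kτ) = e^(−0.02260 × 26.5) = 0.5494
Accumulation ratio R = 1 / (1 − e^(−kτ)) = 1 / (1 − 0.5494) = 2.219
Steady-state peak = C₀ × R = 4.62 × 2.219 = 10.25 mg/L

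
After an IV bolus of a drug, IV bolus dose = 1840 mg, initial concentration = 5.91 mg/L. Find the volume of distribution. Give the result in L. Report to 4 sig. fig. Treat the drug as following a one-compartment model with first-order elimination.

Vd = Dose / C₀ = 1840 / 5.91 = 311.3 L

311.3 L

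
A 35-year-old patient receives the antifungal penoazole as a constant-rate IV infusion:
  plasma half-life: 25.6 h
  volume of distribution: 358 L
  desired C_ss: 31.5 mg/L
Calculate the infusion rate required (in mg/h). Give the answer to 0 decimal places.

k = ln2 / t½ = 0.693147 / 25.6 = 0.02708 h⁻¹
CL = k × Vd = 0.02708 × 358 = 9.695 L/h
At steady state, infusion rate R₀ = Css × CL = 31.5 × 9.695 = 305.4 mg/h

305 mg/h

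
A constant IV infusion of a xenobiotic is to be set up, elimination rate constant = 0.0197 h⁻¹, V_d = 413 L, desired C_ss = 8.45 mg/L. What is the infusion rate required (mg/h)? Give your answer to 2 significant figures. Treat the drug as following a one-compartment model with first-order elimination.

69 mg/h

CL = k × Vd = 0.01970 × 413 = 8.136 L/h
At steady state, infusion rate R₀ = Css × CL = 8.45 × 8.136 = 68.75 mg/h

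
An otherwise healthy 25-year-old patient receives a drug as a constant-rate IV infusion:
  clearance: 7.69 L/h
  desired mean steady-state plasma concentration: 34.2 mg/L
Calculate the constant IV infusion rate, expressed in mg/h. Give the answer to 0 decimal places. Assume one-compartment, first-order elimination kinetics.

At steady state, infusion rate R₀ = Css × CL = 34.2 × 7.690 = 263.0 mg/h

263 mg/h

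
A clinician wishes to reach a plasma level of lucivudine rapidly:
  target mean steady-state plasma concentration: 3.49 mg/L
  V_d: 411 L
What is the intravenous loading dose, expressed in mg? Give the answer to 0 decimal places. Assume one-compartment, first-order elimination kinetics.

1434 mg

LD = Css × Vd = 3.49 × 411 = 1434 mg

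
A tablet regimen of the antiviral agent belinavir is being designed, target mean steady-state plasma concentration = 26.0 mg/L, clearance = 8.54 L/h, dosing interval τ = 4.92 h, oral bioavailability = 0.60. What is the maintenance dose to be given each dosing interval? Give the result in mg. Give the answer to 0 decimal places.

1821 mg

At steady state, F × (Dose/τ) = Css × CL.
Dose = Css × CL × τ / F = 26.0 × 8.540 × 4.92 / 0.60 = 1821 mg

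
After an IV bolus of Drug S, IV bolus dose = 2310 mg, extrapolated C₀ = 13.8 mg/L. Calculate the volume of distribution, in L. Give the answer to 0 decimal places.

Vd = Dose / C₀ = 2310 / 13.8 = 167.4 L

167 L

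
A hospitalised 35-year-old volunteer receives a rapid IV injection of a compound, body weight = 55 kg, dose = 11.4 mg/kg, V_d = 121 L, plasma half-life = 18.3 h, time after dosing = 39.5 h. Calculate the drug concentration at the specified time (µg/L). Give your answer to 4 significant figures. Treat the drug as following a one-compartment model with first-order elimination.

1161 µg/L

Total dose = 11.4 × 55 = 627.0 mg
C₀ = Dose / Vd = 627.0 / 121 = 5.182 mg/L
k = ln2 / t½ = 0.693147 / 18.3 = 0.03788 h⁻¹
C = C₀ · e^(−k·t) = 5.182 × e^(−0.03788 × 39.5)
  = 5.182 × 0.2240 = 1.161 mg/L
Convert: 1.161 mg/L × 1000 = 1161 µg/L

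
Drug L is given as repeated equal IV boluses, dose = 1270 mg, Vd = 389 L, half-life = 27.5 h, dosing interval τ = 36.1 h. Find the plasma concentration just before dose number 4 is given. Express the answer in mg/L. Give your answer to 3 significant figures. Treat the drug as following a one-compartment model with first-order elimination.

C₀ per dose = Dose / Vd = 1270 / 389 = 3.265 mg/L
k = ln2 / t½ = 0.693147 / 27.5 = 0.02521 h⁻¹
Fraction remaining after one interval: r = e^(−kτ) = e^(−0.02521 × 36.1) = 0.4025
Before dose 4, 3 doses have been given (aged 1τ, 2τ, 3τ).
C_trough = C₀ × (r + r² + … + r^3) = C₀ × r(1−r^3)/(1−r)
        = 3.265 × 0.4025 × (1 − 0.06521) / (1 − 0.4025) = 2.056 mg/L

2.06 mg/L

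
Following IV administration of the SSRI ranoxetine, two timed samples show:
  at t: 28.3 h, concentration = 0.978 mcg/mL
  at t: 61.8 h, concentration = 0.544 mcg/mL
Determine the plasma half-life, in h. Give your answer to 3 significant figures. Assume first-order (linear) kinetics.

39.6 h

k = ln(C₁/C₂) / (t₂ − t₁) = ln(0.978/0.544) / (61.8 − 28.3)
  = 0.5866 / 33.50 = 0.01751 h⁻¹
t½ = ln2 / k = 0.693147 / 0.01751 = 39.59 h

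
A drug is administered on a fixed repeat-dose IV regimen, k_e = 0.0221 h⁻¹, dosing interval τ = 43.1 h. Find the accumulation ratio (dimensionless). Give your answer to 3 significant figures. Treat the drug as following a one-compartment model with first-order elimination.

e^(−kτ) = e^(−0.02210 × 43.1) = 0.3858
Accumulation ratio R = 1 / (1 − e^(−kτ)) = 1 / (1 − 0.3858) = 1.628

1.63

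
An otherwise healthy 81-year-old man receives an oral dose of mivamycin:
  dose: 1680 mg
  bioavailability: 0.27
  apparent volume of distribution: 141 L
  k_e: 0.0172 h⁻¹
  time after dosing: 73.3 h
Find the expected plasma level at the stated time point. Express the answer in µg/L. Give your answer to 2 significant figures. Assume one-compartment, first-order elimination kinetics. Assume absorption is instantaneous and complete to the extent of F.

910 µg/L

Amount reaching circulation = F × Dose = 0.27 × 1680 = 453.6 mg
C₀ = F·Dose / Vd = 453.6 / 141 = 3.217 mg/L
C = C₀ · e^(−k·t) = 3.217 × e^(−0.01720 × 73.3)
  = 3.217 × 0.2834 = 0.9117 mg/L
Convert: 0.9117 mg/L × 1000 = 911.7 µg/L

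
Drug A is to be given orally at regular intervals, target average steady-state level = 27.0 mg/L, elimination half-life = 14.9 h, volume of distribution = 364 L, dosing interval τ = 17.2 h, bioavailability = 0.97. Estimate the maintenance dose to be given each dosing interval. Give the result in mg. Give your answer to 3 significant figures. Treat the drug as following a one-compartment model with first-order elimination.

8110 mg

k = ln2 / t½ = 0.693147 / 14.9 = 0.04652 h⁻¹
CL = k × Vd = 0.04652 × 364 = 16.93 L/h
At steady state, F × (Dose/τ) = Css × CL.
Dose = Css × CL × τ / F = 27.0 × 16.93 × 17.2 / 0.97 = 8105 mg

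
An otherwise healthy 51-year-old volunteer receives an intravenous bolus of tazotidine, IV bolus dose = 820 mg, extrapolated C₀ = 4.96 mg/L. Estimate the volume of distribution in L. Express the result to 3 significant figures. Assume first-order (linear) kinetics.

165 L

Vd = Dose / C₀ = 820.0 / 4.96 = 165.3 L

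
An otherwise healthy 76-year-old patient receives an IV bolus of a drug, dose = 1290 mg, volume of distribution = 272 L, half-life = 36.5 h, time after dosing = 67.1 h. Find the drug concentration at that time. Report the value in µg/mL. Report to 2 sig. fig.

1.3 µg/mL

C₀ = Dose / Vd = 1290 / 272 = 4.743 mg/L
k = ln2 / t½ = 0.693147 / 36.5 = 0.01899 h⁻¹
C = C₀ · e^(−k·t) = 4.743 × e^(−0.01899 × 67.1)
  = 4.743 × 0.2796 = 1.326 mg/L
(1.326 mg/L = 1.326 µg/mL)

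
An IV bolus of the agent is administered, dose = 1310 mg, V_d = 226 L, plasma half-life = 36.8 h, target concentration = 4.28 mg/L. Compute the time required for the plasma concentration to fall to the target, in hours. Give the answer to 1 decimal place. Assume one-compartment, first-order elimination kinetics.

16.1 h

C₀ = Dose / Vd = 1310 / 226 = 5.796 mg/L
k = ln2 / t½ = 0.693147 / 36.8 = 0.01884 h⁻¹
t = ln(C₀ / C) / k = ln(5.796 / 4.28) / 0.01884
  = ln(1.354) / 0.01884 = 0.3031 / 0.01884 = 16.09 h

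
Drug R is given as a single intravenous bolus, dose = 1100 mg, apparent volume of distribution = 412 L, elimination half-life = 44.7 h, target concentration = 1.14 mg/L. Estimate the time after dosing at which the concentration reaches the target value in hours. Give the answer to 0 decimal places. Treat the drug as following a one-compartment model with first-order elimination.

C₀ = Dose / Vd = 1100 / 412 = 2.670 mg/L
k = ln2 / t½ = 0.693147 / 44.7 = 0.01551 h⁻¹
t = ln(C₀ / C) / k = ln(2.670 / 1.14) / 0.01551
  = ln(2.342) / 0.01551 = 0.8510 / 0.01551 = 54.87 h

55 h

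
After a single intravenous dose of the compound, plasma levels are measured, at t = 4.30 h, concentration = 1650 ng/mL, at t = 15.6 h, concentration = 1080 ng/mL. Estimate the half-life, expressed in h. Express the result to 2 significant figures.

18 h

k = ln(C₁/C₂) / (t₂ − t₁) = ln(1650/1080) / (15.6 − 4.30)
  = 0.4238 / 11.30 = 0.03750 h⁻¹
t½ = ln2 / k = 0.693147 / 0.03750 = 18.48 h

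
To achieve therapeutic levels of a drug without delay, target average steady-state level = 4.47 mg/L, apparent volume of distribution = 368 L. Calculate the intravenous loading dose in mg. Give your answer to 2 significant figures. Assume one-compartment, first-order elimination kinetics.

LD = Css × Vd = 4.47 × 368 = 1645 mg

1600 mg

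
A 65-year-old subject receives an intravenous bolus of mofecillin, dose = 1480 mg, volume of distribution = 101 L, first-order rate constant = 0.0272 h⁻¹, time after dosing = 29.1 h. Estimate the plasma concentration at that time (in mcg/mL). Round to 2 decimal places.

C₀ = Dose / Vd = 1480 / 101 = 14.65 mg/L
C = C₀ · e^(−k·t) = 14.65 × e^(−0.02720 × 29.1)
  = 14.65 × 0.4532 = 6.639 mg/L
(6.639 mg/L = 6.639 mcg/mL)

6.64 mcg/mL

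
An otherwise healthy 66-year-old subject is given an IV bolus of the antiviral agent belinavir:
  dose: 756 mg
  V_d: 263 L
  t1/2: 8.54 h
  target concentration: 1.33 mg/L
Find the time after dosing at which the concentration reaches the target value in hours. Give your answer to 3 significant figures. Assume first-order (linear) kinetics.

9.50 h

C₀ = Dose / Vd = 756.0 / 263 = 2.875 mg/L
k = ln2 / t½ = 0.693147 / 8.54 = 0.08116 h⁻¹
t = ln(C₀ / C) / k = ln(2.875 / 1.33) / 0.08116
  = ln(2.162) / 0.08116 = 0.7710 / 0.08116 = 9.500 h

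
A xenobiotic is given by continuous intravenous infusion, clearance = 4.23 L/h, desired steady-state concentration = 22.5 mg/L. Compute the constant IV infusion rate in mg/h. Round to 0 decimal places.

At steady state, infusion rate R₀ = Css × CL = 22.5 × 4.230 = 95.18 mg/h

95 mg/h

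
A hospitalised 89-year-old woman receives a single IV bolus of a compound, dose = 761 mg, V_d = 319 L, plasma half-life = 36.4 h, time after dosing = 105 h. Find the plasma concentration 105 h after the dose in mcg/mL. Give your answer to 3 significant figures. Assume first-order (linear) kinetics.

0.323 mcg/mL

C₀ = Dose / Vd = 761.0 / 319 = 2.386 mg/L
k = ln2 / t½ = 0.693147 / 36.4 = 0.01904 h⁻¹
C = C₀ · e^(−k·t) = 2.386 × e^(−0.01904 × 105)
  = 2.386 × 0.1354 = 0.3231 mg/L
(0.3231 mg/L = 0.3231 mcg/mL)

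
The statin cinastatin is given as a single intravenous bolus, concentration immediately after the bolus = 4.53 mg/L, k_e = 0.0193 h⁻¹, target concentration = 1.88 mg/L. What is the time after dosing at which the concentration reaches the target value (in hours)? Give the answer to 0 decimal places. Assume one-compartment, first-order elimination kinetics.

t = ln(C₀ / C) / k = ln(4.530 / 1.88) / 0.01930
  = ln(2.410) / 0.01930 = 0.8796 / 0.01930 = 45.58 h

46 h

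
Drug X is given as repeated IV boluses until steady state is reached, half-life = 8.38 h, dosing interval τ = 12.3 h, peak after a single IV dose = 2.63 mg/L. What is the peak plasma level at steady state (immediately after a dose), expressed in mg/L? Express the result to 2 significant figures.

4.1 mg/L

k = ln2 / t½ = 0.693147 / 8.38 = 0.08271 h⁻¹
e^(−kτ) = e^(−0.08271 × 12.3) = 0.3616
Accumulation ratio R = 1 / (1 − e^(−kτ)) = 1 / (1 − 0.3616) = 1.566
Steady-state peak = C₀ × R = 2.63 × 1.566 = 4.119 mg/L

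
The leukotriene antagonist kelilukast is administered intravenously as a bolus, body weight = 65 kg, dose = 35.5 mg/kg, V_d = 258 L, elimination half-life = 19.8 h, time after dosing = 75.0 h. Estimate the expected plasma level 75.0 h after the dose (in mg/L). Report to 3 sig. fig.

0.648 mg/L

Total dose = 35.5 × 65 = 2308 mg
C₀ = Dose / Vd = 2308 / 258 = 8.946 mg/L
k = ln2 / t½ = 0.693147 / 19.8 = 0.03501 h⁻¹
C = C₀ · e^(−k·t) = 8.946 × e^(−0.03501 × 75.0)
  = 8.946 × 0.07239 = 0.6476 mg/L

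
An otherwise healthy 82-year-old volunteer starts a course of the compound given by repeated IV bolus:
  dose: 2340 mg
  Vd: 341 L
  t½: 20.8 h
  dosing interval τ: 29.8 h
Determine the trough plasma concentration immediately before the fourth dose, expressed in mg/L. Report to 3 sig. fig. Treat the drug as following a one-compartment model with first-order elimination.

C₀ per dose = Dose / Vd = 2340 / 341 = 6.862 mg/L
k = ln2 / t½ = 0.693147 / 20.8 = 0.03332 h⁻¹
Fraction remaining after one interval: r = e^(−kτ) = e^(−0.03332 × 29.8) = 0.3705
Before dose 4, 3 doses have been given (aged 1τ, 2τ, 3τ).
C_trough = C₀ × (r + r² + … + r^3) = C₀ × r(1−r^3)/(1−r)
        = 6.862 × 0.3705 × (1 − 0.05086) / (1 − 0.3705) = 3.833 mg/L

3.83 mg/L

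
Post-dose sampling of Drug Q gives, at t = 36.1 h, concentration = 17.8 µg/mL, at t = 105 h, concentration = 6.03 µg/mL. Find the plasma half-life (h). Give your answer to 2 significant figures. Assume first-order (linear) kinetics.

k = ln(C₁/C₂) / (t₂ − t₁) = ln(17.8/6.03) / (105 − 36.1)
  = 1.082 / 68.90 = 0.01570 h⁻¹
t½ = ln2 / k = 0.693147 / 0.01570 = 44.15 h

44 h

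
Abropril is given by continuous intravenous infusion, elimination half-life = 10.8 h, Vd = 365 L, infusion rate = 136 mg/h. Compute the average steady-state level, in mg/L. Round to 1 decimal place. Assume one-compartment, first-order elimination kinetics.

5.8 mg/L

k = ln2 / t½ = 0.693147 / 10.8 = 0.06418 h⁻¹
CL = k × Vd = 0.06418 × 365 = 23.43 L/h
At steady state Css = R₀ / CL = 136 / 23.43 = 5.805 mg/L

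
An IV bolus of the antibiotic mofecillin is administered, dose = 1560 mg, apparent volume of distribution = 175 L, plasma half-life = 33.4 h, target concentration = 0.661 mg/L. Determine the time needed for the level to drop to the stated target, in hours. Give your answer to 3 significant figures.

125 h

C₀ = Dose / Vd = 1560 / 175 = 8.914 mg/L
k = ln2 / t½ = 0.693147 / 33.4 = 0.02075 h⁻¹
t = ln(C₀ / C) / k = ln(8.914 / 0.661) / 0.02075
  = ln(13.49) / 0.02075 = 2.602 / 0.02075 = 125.4 h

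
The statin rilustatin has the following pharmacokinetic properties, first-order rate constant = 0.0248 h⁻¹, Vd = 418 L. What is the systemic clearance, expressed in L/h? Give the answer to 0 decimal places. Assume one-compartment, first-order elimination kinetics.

CL = k × Vd = 0.0248 × 418 = 10.37 L/h

10 L/h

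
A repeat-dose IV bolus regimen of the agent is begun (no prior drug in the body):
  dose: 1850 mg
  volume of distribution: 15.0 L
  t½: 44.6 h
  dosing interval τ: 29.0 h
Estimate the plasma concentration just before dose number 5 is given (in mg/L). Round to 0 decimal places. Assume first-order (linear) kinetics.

181 mg/L

C₀ per dose = Dose / Vd = 1850 / 15.0 = 123.3 mg/L
k = ln2 / t½ = 0.693147 / 44.6 = 0.01554 h⁻¹
Fraction remaining after one interval: r = e^(−kτ) = e^(−0.01554 × 29.0) = 0.6372
Before dose 5, 4 doses have been given (aged 1τ, 2τ, 3τ, 4τ).
C_trough = C₀ × (r + r² + … + r^4) = C₀ × r(1−r^4)/(1−r)
        = 123.3 × 0.6372 × (1 − 0.1649) / (1 − 0.6372) = 180.8 mg/L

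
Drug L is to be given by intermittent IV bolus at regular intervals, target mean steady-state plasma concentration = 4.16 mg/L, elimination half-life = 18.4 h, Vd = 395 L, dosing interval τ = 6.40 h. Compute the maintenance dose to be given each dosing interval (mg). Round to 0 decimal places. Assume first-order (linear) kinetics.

k = ln2 / t½ = 0.693147 / 18.4 = 0.03767 h⁻¹
CL = k × Vd = 0.03767 × 395 = 14.88 L/h
At steady state, Dose/τ = Css × CL.
Dose = Css × CL × τ = 4.16 × 14.88 × 6.40 = 396.2 mg

396 mg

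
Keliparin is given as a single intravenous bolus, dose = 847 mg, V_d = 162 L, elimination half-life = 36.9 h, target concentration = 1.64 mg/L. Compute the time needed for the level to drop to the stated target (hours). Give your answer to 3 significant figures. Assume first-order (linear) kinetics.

C₀ = Dose / Vd = 847.0 / 162 = 5.228 mg/L
k = ln2 / t½ = 0.693147 / 36.9 = 0.01878 h⁻¹
t = ln(C₀ / C) / k = ln(5.228 / 1.64) / 0.01878
  = ln(3.188) / 0.01878 = 1.159 / 0.01878 = 61.71 h

61.7 h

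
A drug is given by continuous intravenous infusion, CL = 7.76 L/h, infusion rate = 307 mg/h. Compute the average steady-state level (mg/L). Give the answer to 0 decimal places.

At steady state Css = R₀ / CL = 307 / 7.760 = 39.56 mg/L

40 mg/L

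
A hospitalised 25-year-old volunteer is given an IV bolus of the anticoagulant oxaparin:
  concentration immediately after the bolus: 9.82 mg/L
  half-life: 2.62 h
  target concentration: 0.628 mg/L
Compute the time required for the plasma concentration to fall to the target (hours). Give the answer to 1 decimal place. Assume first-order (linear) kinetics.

k = ln2 / t½ = 0.693147 / 2.62 = 0.2646 h⁻¹
t = ln(C₀ / C) / k = ln(9.820 / 0.628) / 0.2646
  = ln(15.64) / 0.2646 = 2.750 / 0.2646 = 10.39 h

10.4 h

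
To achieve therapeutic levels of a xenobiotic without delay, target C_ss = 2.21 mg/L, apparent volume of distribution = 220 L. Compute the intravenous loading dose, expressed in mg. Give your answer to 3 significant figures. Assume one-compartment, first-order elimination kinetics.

486 mg

LD = Css × Vd = 2.21 × 220 = 486.2 mg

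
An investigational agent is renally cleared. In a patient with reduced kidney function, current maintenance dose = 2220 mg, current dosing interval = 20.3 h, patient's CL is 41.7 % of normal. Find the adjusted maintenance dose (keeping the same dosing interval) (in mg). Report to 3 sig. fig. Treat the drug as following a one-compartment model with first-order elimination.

926 mg

To keep the same average steady-state level, dosing rate must scale with clearance.
CL ratio = 41.7 / 100 = 0.4170
New dose (same interval) = 2220 × 0.4170 = 925.7 mg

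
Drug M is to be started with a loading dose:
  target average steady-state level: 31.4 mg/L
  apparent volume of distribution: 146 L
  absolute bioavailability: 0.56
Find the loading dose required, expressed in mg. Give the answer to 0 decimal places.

LD = Css × Vd / F = 31.4 × 146 / 0.56 = 8186 mg

8186 mg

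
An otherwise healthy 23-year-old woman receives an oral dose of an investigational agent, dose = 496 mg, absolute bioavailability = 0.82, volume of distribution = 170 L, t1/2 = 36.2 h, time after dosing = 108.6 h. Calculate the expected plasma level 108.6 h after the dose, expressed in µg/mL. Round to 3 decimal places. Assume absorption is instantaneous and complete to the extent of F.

Amount reaching circulation = F × Dose = 0.82 × 496.0 = 406.7 mg
C₀ = F·Dose / Vd = 406.7 / 170 = 2.392 mg/L
k = ln2 / t½ = 0.693147 / 36.2 = 0.01915 h⁻¹
t / t½ = 108.6 / 36.2 = 3 half-lives
C = C₀ × (1/2)^3 = 2.392 × 0.1250 = 0.2990 mg/L
(0.2990 mg/L = 0.2990 µg/mL)

0.299 µg/mL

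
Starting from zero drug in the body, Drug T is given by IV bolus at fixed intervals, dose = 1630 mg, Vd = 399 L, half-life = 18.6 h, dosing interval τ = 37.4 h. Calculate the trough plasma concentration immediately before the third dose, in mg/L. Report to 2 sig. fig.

1.3 mg/L

C₀ per dose = Dose / Vd = 1630 / 399 = 4.085 mg/L
k = ln2 / t½ = 0.693147 / 18.6 = 0.03727 h⁻¹
Fraction remaining after one interval: r = e^(−kτ) = e^(−0.03727 × 37.4) = 0.2481
Before dose 3, 2 doses have been given (aged 1τ, 2τ).
C_trough = C₀ × (r + r²) = 4.085 × (0.2481 + 0.06155) = 1.265 mg/L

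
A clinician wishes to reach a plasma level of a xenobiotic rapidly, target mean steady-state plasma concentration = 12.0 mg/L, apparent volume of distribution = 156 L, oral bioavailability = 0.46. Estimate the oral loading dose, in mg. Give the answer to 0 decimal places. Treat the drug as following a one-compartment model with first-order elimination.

4070 mg

LD = Css × Vd / F = 12.0 × 156 / 0.46 = 4070 mg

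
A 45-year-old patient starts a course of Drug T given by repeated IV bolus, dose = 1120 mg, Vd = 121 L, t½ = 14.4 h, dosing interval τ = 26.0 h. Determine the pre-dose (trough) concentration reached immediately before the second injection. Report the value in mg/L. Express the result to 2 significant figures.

2.6 mg/L

C₀ per dose = Dose / Vd = 1120 / 121 = 9.256 mg/L
k = ln2 / t½ = 0.693147 / 14.4 = 0.04814 h⁻¹
Fraction remaining after one interval: r = e^(−kτ) = e^(−0.04814 × 26.0) = 0.2860
Before dose 2, 1 dose has been given (aged 1τ).
C_trough = C₀ × r = 9.256 × 0.2860 = 2.647 mg/L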